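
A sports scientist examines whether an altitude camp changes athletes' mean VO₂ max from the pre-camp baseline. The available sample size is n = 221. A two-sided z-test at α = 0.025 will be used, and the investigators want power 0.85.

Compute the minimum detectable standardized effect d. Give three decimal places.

Need Φ(δ − 2.241) = 0.85, so δ = 2.241 + 1.036 = 3.278.
(Lower-tail contribution to power is negligible for δ > 0.)
δ = d·√n ⇒ d = δ/√n = 3.278/√221 = 0.2205.

d ≈ 0.220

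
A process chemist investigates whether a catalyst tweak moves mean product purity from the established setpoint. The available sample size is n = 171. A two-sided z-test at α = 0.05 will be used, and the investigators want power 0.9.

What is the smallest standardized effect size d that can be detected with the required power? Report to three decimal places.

d ≈ 0.248

Need Φ(δ − 1.960) = 0.9, so δ = 1.960 + 1.282 = 3.242.
(Lower-tail contribution to power is negligible for δ > 0.)
δ = d·√n ⇒ d = δ/√n = 3.242/√171 = 0.2479.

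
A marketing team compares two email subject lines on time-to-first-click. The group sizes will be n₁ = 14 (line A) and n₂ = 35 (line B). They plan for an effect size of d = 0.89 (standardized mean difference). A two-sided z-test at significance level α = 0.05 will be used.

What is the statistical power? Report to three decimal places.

Power ≈ 0.804

Noncentrality parameter: δ = d / √(1/n₁ + 1/n₂) = 0.89 / √(1/14 + 1/35) = 2.8144
Critical value for a two-sided test at α = 0.05: z_{α/2} = 1.960.
Power = Φ(δ − 1.960) + Φ(−δ − 1.960) = Φ(0.854) + Φ(-4.774) = 0.8036 + 0.0000 = 0.8036.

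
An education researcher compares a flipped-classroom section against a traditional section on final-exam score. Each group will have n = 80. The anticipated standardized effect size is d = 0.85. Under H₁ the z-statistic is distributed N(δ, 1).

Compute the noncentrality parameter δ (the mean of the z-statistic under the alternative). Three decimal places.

δ = d·√(n/2) = 0.85 × √(80/2) = 5.3759

δ ≈ 5.376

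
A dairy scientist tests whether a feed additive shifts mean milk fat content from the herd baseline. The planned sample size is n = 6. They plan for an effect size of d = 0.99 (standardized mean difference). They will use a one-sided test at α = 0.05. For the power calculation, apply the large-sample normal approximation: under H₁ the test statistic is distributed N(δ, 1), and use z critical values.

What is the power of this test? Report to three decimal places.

Noncentrality parameter: λ = d·√n = 0.99 × √6 = 2.4250
One-sided α = 0.05 → critical value z_{0.05} = 1.645.
Power = Φ(λ − 1.645) = Φ(0.780) = 0.7823.

Power ≈ 0.782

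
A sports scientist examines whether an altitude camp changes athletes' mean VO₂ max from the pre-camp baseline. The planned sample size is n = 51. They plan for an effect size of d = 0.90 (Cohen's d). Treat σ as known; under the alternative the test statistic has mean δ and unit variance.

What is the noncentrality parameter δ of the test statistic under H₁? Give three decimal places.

δ = d·√n = 0.90 × √51 = 6.4273

δ ≈ 6.427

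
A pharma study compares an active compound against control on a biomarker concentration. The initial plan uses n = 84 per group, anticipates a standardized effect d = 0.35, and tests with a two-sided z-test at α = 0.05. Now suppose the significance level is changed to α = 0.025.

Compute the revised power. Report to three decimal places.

δ = d·√(n/2) = 0.35 × √(84/2) = 2.2683 (unchanged). New critical value: z_{0.0125} = 2.241.
Revised power = Φ(δ − 2.241) + Φ(−δ − 2.241) = Φ(0.027) + Φ(-4.510) = 0.5107 + 0.0000 = 0.5107.

Power ≈ 0.511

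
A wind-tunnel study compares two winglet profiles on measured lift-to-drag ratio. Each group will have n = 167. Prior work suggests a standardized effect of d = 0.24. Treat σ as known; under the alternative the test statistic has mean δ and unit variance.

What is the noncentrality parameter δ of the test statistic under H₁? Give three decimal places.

The noncentrality parameter scales effect size by the design's sample-size factor: δ = d·√(n/2) = 0.24 × √(167/2) = 2.1931

δ ≈ 2.193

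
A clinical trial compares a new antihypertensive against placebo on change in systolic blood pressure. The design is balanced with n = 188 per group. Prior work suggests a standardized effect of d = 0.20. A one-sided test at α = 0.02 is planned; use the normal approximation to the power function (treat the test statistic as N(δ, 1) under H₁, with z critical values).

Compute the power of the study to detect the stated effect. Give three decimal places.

Noncentrality parameter: δ = d·√(n/2) = 0.20 × √(188/2) = 1.9391
One-sided α = 0.02 → critical value z_{0.02} = 2.054.
Power = Φ(δ − 2.054) = Φ(-0.115) = 0.4544.

Power ≈ 0.454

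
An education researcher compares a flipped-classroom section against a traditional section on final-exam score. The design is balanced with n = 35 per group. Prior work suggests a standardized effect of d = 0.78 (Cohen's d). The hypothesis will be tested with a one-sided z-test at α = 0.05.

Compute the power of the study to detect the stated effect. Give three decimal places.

Power ≈ 0.947

Noncentrality parameter: δ = d·√(n/2) = 0.78 × √(35/2) = 3.2630
One-sided α = 0.05 → critical value z_{0.05} = 1.645.
Power = P(Z > 1.645 − δ) = Φ(1.618) = 0.9472.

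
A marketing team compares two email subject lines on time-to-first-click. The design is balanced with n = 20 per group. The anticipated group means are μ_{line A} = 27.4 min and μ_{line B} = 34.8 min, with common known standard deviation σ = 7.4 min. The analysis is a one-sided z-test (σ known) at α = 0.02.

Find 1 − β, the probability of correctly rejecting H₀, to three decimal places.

Standardized effect: d = |μ_{line A} − μ_{line B}| / σ = |27.4 − 34.8| / 7.4 = 1.0000
Noncentrality parameter: δ = d·√(n/2) = 1.0000 × √(20/2) = 3.1623
One-sided α = 0.02 → critical value z_{0.02} = 2.054.
Power = Φ(δ − 2.054) = Φ(1.109) = 0.8662.

Power ≈ 0.866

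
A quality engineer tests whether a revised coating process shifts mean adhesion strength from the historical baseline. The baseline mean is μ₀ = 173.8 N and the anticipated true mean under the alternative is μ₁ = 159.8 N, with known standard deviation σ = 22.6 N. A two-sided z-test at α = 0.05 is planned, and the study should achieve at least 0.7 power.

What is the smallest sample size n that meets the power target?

Standardized effect: d = |μ₁ − μ₀| / σ = |159.8 − 173.8| / 22.6 = 0.6195
Set Φ(δ − 1.960) = 0.7; then δ − 1.960 = Φ⁻¹(0.7) = 0.524, giving δ = 2.484.
(For δ > 0 the lower-tail rejection region contributes negligibly to power, so the one-term inversion is standard.)
δ = d·√n ⇒ n = (δ/d)² = (2.484 / 0.6195)² = 16.08.
Round up to the next whole unit.

n = 17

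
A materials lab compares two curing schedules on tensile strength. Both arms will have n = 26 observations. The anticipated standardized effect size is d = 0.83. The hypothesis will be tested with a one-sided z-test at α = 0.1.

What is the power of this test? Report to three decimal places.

Noncentrality parameter: δ = d·√(n/2) = 0.83 × √(26/2) = 2.9926
Critical value for a one-sided test at α = 0.1: z_α = 1.282.
Power = P(Z > 1.282 − δ) = Φ(1.711) = 0.9565.

Power ≈ 0.956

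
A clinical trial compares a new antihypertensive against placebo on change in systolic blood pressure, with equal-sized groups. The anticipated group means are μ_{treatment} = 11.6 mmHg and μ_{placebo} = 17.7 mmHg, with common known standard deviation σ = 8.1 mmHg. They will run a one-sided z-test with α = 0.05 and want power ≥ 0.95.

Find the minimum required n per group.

Standardized effect: d = |μ_{treatment} − μ_{placebo}| / σ = |11.6 − 17.7| / 8.1 = 0.7531
Set Φ(δ − 1.645) = 0.95; then δ − 1.645 = Φ⁻¹(0.95) = 1.645, giving δ = 3.290.
δ = d·√(n/2) ⇒ n = 2(δ/d)² = 2 × (3.290 / 0.7531)² = 38.16.
Round up to the next whole unit.

n = 39 per group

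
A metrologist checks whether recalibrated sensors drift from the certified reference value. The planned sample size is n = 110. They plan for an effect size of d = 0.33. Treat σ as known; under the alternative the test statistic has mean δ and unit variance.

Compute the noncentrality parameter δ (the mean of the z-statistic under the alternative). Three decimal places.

δ ≈ 3.461

The noncentrality parameter scales effect size by the design's sample-size factor: δ = d·√n = 0.33 × √110 = 3.4611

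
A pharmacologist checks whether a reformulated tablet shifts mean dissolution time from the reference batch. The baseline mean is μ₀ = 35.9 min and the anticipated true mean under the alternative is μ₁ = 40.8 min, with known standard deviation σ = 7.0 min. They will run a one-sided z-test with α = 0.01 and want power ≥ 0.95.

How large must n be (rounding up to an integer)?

n = 33

Standardized effect: d = |μ₁ − μ₀| / σ = |40.8 − 35.9| / 7.0 = 0.7000
For power 0.95 need Φ(δ − z_{0.01}) = 0.95, so δ = z_{0.01} + z_{0.05} = 2.326 + 1.645 = 3.971.
δ = d·√n ⇒ n = (δ/d)² = (3.971 / 0.7000)² = 32.18.
Round up to the next whole unit.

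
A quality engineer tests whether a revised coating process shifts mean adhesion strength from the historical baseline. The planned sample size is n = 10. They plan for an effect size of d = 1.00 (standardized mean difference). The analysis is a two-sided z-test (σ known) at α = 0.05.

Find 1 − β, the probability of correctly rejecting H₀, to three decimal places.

Power ≈ 0.885

Noncentrality parameter: λ = d·√n = 1.00 × √10 = 3.1623
Two-sided α = 0.05 → critical value z_{0.025} = 1.960.
Power = Φ(λ − 1.960) + Φ(−λ − 1.960) = Φ(1.202) + Φ(-5.122) = 0.8854 + 0.0000 = 0.8854.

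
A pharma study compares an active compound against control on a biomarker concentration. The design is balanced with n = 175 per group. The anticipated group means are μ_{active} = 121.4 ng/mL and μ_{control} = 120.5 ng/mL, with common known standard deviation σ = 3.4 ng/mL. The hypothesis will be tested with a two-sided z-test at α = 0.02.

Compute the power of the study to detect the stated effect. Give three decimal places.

Standardized effect: d = |μ_{active} − μ_{control}| / σ = |121.4 − 120.5| / 3.4 = 0.2647
Noncentrality parameter: δ = d·√(n/2) = 0.2647 × √(175/2) = 2.4761
Critical value for a two-sided test at α = 0.02: z_{α/2} = 2.326.
Power = Φ(δ − 2.326) + Φ(−δ − 2.326) = Φ(0.150) + Φ(-4.802) = 0.5595 + 0.0000 = 0.5595.

Power ≈ 0.560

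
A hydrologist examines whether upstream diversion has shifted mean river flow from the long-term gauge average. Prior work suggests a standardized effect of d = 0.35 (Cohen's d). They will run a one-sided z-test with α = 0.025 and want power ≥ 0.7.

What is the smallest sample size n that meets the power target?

n = 51

For power 0.7 need Φ(δ − z_{0.025}) = 0.7, so δ = z_{0.025} + z_{0.30} = 1.960 + 0.524 = 2.484.
δ = d·√n ⇒ n = (δ/d)² = (2.484 / 0.35)² = 50.38.
Round up to the next whole unit.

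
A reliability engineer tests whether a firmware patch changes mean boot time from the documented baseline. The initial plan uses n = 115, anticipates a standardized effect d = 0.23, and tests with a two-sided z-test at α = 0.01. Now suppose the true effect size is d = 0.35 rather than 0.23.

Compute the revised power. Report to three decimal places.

Power ≈ 0.881

With d = 0.35: δ = d·√n = 0.35 × √115 = 3.7533. Critical value z_{0.005} = 2.576.
Revised power = Φ(δ − 2.576) + Φ(−δ − 2.576) = Φ(1.178) + Φ(-6.329) = 0.8805 + 0.0000 = 0.8805.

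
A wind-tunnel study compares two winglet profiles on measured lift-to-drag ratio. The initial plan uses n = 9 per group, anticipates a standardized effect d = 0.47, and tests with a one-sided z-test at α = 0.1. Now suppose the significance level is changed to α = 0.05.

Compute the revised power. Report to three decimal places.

Power ≈ 0.259

δ = d·√(n/2) = 0.47 × √(9/2) = 0.9970 (unchanged). New critical value: z_{0.05} = 1.645.
Revised power = Φ(δ − 1.645) = Φ(-0.648) = 0.2585.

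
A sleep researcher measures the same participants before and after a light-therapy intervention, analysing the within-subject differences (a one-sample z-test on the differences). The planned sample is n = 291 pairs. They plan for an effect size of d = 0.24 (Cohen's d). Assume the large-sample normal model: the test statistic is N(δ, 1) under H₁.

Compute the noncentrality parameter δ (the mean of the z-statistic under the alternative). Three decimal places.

δ ≈ 4.094

δ = d·√n = 0.24 × √291 = 4.0941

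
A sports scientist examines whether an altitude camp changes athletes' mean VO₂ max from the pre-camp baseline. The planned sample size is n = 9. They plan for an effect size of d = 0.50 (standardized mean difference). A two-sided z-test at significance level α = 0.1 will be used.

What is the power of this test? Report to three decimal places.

Noncentrality parameter: δ = d·√n = 0.50 × √9 = 1.5000
Two-sided α = 0.1 → critical value z_{0.05} = 1.645.
Power = Φ(δ − 1.645) + Φ(−δ − 1.645) = Φ(-0.145) + Φ(-3.145) = 0.4424 + 0.0008 = 0.4432.

Power ≈ 0.443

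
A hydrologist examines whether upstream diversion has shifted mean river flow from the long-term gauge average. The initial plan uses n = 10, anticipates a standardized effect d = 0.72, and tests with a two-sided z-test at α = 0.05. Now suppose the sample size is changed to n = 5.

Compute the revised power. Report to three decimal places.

With n = 5: δ = d·√n = 0.72 × √5 = 1.6100. Critical value z_{0.025} = 1.960.
Revised power = Φ(δ − 1.960) + Φ(−δ − 1.960) = Φ(-0.350) + Φ(-3.570) = 0.3632 + 0.0002 = 0.3633.

Power ≈ 0.363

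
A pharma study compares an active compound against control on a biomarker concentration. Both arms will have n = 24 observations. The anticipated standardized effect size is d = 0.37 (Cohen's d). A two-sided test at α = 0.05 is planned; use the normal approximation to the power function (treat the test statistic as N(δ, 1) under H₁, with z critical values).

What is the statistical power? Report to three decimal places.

Power ≈ 0.249

Noncentrality parameter: δ = d·√(n/2) = 0.37 × √(24/2) = 1.2817
Critical value for a two-sided test at α = 0.05: z_{α/2} = 1.960.
Power = Φ(δ − 1.960) + Φ(−δ − 1.960) = Φ(-0.678) + Φ(-3.242) = 0.2488 + 0.0006 = 0.2494.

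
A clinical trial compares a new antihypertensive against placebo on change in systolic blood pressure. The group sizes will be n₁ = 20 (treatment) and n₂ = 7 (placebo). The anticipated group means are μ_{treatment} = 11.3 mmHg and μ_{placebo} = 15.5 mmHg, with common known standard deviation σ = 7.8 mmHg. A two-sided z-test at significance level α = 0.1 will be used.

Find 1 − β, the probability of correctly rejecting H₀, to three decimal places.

Power ≈ 0.340

Standardized effect: d = |μ_{treatment} − μ_{placebo}| / σ = |11.3 − 15.5| / 7.8 = 0.5385
Noncentrality parameter: δ = d / √(1/n₁ + 1/n₂) = 0.5385 / √(1/20 + 1/7) = 1.2261
Two-sided α = 0.1 → critical value z_{0.05} = 1.645.
Power = Φ(δ − 1.645) + Φ(−δ − 1.645) = Φ(-0.419) + Φ(-2.871) = 0.3377 + 0.0020 = 0.3398.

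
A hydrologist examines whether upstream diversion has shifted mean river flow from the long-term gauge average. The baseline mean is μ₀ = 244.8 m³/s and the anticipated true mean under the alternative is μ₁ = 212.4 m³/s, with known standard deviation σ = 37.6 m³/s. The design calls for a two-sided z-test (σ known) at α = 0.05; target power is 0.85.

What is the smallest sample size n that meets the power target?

n = 13

Standardized effect: d = |μ₁ − μ₀| / σ = |212.4 − 244.8| / 37.6 = 0.8617
Set Φ(δ − 1.960) = 0.85; then δ − 1.960 = Φ⁻¹(0.85) = 1.036, giving δ = 2.996.
(Ignoring the negligible lower-tail rejection probability gives the usual closed-form inversion.)
δ = d·√n ⇒ n = (δ/d)² = (2.996 / 0.8617)² = 12.09.
Rounding up, n = 13.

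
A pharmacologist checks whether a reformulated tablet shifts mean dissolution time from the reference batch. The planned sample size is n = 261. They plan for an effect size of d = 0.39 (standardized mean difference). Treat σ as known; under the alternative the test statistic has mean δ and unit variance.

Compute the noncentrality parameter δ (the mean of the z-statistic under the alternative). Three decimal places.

δ ≈ 6.301

δ = d·√n = 0.39 × √261 = 6.3006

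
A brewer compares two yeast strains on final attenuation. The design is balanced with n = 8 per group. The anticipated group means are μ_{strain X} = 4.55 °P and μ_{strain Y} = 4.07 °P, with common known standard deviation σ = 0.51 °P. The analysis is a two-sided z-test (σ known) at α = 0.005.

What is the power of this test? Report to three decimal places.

Standardized effect: d = |μ_{strain X} − μ_{strain Y}| / σ = |4.55 − 4.07| / 0.51 = 0.9412
Noncentrality parameter: δ = d·√(n/2) = 0.9412 × √(8/2) = 1.8824
Two-sided α = 0.005 → critical value z_{0.0025} = 2.807.
Power = Φ(δ − 2.807) + Φ(−δ − 2.807) = Φ(-0.925) + Φ(-4.689) = 0.1776 + 0.0000 = 0.1776.

Power ≈ 0.178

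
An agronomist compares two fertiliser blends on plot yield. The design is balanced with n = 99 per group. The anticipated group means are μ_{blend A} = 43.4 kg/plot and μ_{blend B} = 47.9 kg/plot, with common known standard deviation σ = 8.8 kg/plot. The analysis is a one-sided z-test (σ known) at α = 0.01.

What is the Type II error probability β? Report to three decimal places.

β ≈ 0.102

Standardized effect: d = |μ_{blend A} − μ_{blend B}| / σ = |43.4 − 47.9| / 8.8 = 0.5114
Noncentrality parameter: δ = d·√(n/2) = 0.5114 × √(99/2) = 3.5978
One-sided α = 0.01 → critical value z_{0.01} = 2.326.
Power = Φ(δ − 2.326) = Φ(1.271) = 0.8982.
Type II error: β = 1 − power = 1 − 0.8982 = 0.1018.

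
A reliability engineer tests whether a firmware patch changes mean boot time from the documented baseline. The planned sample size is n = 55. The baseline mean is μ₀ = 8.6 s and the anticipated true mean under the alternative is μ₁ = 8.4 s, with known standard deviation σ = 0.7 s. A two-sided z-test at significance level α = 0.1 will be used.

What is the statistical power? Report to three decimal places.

Standardized effect: d = |μ₁ − μ₀| / σ = |8.4 − 8.6| / 0.7 = 0.2857
Noncentrality parameter: δ = d·√n = 0.2857 × √55 = 2.1189
Two-sided α = 0.1 → critical value z_{0.05} = 1.645.
Power = Φ(δ − 1.645) + Φ(−δ − 1.645) = Φ(0.474) + Φ(-3.764) = 0.6823 + 0.0001 = 0.6824.

Power ≈ 0.682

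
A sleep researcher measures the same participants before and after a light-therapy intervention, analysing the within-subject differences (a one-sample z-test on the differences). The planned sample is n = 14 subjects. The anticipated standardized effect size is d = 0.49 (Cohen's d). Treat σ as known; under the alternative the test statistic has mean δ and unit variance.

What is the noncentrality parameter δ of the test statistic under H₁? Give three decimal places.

The noncentrality parameter scales effect size by the design's sample-size factor: δ = d·√n = 0.49 × √14 = 1.8334

δ ≈ 1.833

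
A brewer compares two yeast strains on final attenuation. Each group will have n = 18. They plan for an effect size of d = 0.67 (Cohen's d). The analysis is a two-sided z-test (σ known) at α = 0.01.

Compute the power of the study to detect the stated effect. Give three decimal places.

Power ≈ 0.286

Noncentrality parameter: δ = d·√(n/2) = 0.67 × √(18/2) = 2.0100
Critical value for a two-sided test at α = 0.01: z_{α/2} = 2.576.
Power = Φ(δ − 2.576) + Φ(−δ − 2.576) = Φ(-0.566) + Φ(-4.586) = 0.2858 + 0.0000 = 0.2858.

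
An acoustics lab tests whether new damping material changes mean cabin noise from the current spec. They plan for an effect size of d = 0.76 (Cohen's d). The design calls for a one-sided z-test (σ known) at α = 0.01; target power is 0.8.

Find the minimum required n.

n = 18

Set Φ(δ − 2.326) = 0.8; then δ − 2.326 = Φ⁻¹(0.8) = 0.842, giving δ = 3.168.
δ = d·√n ⇒ n = (δ/d)² = (3.168 / 0.76)² = 17.38.
Rounding up, n = 18.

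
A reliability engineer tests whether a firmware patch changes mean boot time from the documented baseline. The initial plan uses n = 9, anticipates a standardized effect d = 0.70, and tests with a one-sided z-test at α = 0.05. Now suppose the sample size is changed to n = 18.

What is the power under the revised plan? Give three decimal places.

Power ≈ 0.907

With n = 18: δ = d·√n = 0.70 × √18 = 2.9698. Critical value z_{0.05} = 1.645.
Revised power = Φ(δ − 1.645) = Φ(1.325) = 0.9074.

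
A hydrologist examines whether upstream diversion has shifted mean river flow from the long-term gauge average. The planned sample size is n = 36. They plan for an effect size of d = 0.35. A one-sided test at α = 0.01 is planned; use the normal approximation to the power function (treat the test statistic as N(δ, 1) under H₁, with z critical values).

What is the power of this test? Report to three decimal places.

Noncentrality parameter: δ = d·√n = 0.35 × √36 = 2.1000
Critical value for a one-sided test at α = 0.01: z_α = 2.326.
Power = Φ(δ − 2.326) = Φ(-0.226) = 0.4105.

Power ≈ 0.410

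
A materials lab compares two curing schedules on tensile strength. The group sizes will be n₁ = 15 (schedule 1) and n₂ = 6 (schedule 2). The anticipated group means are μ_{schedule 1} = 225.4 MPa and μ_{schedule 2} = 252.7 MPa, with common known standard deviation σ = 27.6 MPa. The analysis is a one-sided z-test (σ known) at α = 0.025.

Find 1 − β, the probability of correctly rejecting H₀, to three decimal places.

Standardized effect: d = |μ_{schedule 1} − μ_{schedule 2}| / σ = |225.4 − 252.7| / 27.6 = 0.9891
Noncentrality parameter: δ = d / √(1/n₁ + 1/n₂) = 0.9891 / √(1/15 + 1/6) = 2.0477
One-sided α = 0.025 → critical value z_{0.025} = 1.960.
Power = Φ(δ − 1.960) = Φ(0.088) = 0.5350.

Power ≈ 0.535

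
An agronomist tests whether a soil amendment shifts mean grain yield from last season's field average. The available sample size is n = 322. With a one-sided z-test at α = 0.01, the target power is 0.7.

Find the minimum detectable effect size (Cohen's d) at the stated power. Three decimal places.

Need Φ(δ − 2.326) = 0.7, so δ = 2.326 + 0.524 = 2.851.
δ = d·√n ⇒ d = δ/√n = 2.851/√322 = 0.1589.

d ≈ 0.159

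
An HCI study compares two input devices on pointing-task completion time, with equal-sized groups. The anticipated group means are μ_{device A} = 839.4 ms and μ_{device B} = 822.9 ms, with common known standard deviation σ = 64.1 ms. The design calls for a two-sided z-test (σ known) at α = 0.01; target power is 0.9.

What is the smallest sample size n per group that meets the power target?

Standardized effect: d = |μ_{device A} − μ_{device B}| / σ = |839.4 − 822.9| / 64.1 = 0.2574
For power 0.9 need Φ(δ − z_{0.005}) = 0.9, so δ = z_{0.005} + z_{0.10} = 2.576 + 1.282 = 3.857.
(For δ > 0 the lower-tail rejection region contributes negligibly to power, so the one-term inversion is standard.)
δ = d·√(n/2) ⇒ n = 2(δ/d)² = 2 × (3.857 / 0.2574)² = 449.12.
Round up to the next whole unit.

n = 450 per group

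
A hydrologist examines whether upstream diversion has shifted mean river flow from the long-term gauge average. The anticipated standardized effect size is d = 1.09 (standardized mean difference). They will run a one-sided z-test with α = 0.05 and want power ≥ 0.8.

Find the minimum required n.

n = 6

Set Φ(δ − 1.645) = 0.8; then δ − 1.645 = Φ⁻¹(0.8) = 0.842, giving δ = 2.486.
δ = d·√n ⇒ n = (δ/d)² = (2.486 / 1.09)² = 5.20.
Rounding up, n = 6.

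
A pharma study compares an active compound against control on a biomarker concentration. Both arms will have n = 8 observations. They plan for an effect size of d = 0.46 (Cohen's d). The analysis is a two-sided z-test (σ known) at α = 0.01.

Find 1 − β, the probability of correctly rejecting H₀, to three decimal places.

Noncentrality parameter: δ = d·√(n/2) = 0.46 × √(8/2) = 0.9200
Two-sided α = 0.01 → critical value z_{0.005} = 2.576.
Power = Φ(δ − 2.576) + Φ(−δ − 2.576) = Φ(-1.656) + Φ(-3.496) = 0.0489 + 0.0002 = 0.0491.

Power ≈ 0.049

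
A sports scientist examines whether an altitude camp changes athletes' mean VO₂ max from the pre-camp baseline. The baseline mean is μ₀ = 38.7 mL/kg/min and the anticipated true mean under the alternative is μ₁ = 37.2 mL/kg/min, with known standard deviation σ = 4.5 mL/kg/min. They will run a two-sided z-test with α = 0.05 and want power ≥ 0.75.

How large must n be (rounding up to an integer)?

Standardized effect: d = |μ₁ − μ₀| / σ = |37.2 − 38.7| / 4.5 = 0.3333
For power 0.75 need Φ(δ − z_{0.025}) = 0.75, so δ = z_{0.025} + z_{0.25} = 1.960 + 0.674 = 2.634.
(The Φ(−δ − z_{α/2}) term is vanishingly small for δ > 0 and is dropped in the standard sample-size formula.)
δ = d·√n ⇒ n = (δ/d)² = (2.634 / 0.3333)² = 62.46.
Round up to the next whole unit.

n = 63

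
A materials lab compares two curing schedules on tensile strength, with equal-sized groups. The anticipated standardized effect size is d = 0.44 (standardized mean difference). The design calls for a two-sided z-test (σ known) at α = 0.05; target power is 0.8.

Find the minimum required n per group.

n = 82 per group

Set Φ(δ − 1.960) = 0.8; then δ − 1.960 = Φ⁻¹(0.8) = 0.842, giving δ = 2.802.
(The Φ(−δ − z_{α/2}) term is vanishingly small for δ > 0 and is dropped in the standard sample-size formula.)
δ = d·√(n/2) ⇒ n = 2(δ/d)² = 2 × (2.802 / 0.44)² = 81.08.
Rounding up, n = 82 per group.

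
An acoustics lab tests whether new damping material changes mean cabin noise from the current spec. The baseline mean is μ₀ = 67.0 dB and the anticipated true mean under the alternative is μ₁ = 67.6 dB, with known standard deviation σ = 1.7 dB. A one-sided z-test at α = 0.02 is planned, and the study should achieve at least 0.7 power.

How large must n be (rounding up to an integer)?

n = 54

Standardized effect: d = |μ₁ − μ₀| / σ = |67.6 − 67.0| / 1.7 = 0.3529
Set Φ(δ − 2.054) = 0.7; then δ − 2.054 = Φ⁻¹(0.7) = 0.524, giving δ = 2.578.
δ = d·√n ⇒ n = (δ/d)² = (2.578 / 0.3529)² = 53.36.
Round up to the next whole unit.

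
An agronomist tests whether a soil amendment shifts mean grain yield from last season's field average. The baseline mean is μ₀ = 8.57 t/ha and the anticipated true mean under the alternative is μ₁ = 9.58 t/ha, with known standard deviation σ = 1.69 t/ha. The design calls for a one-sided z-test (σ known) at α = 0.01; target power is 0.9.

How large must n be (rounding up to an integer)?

n = 37

Standardized effect: d = |μ₁ − μ₀| / σ = |9.58 − 8.57| / 1.69 = 0.5976
For power 0.9 need Φ(δ − z_{0.01}) = 0.9, so δ = z_{0.01} + z_{0.10} = 2.326 + 1.282 = 3.608.
δ = d·√n ⇒ n = (δ/d)² = (3.608 / 0.5976)² = 36.45.
Round up to the next whole unit.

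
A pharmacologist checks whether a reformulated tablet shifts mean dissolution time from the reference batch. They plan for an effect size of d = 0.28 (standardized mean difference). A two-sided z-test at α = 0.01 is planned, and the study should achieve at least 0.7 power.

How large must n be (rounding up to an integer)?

For power 0.7 need Φ(δ − z_{0.005}) = 0.7, so δ = z_{0.005} + z_{0.30} = 2.576 + 0.524 = 3.100.
(Ignoring the negligible lower-tail rejection probability gives the usual closed-form inversion.)
δ = d·√n ⇒ n = (δ/d)² = (3.100 / 0.28)² = 122.59.
Round up to the next whole unit.

n = 123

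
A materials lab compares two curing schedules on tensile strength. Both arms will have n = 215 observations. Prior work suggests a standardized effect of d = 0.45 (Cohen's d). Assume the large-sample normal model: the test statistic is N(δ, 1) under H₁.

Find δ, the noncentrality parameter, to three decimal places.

The noncentrality parameter scales effect size by the design's sample-size factor: δ = d·√(n/2) = 0.45 × √(215/2) = 4.6657

δ ≈ 4.666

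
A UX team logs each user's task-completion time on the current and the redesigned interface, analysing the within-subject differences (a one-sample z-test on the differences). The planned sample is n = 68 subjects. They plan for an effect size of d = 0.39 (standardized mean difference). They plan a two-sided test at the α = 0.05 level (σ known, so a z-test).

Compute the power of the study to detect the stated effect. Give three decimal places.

Power ≈ 0.895

Noncentrality parameter: δ = d·√n = 0.39 × √68 = 3.2160
Critical value for a two-sided test at α = 0.05: z_{α/2} = 1.960.
Power = Φ(δ − 1.960) + Φ(−δ − 1.960) = Φ(1.256) + Φ(-5.176) = 0.8955 + 0.0000 = 0.8955.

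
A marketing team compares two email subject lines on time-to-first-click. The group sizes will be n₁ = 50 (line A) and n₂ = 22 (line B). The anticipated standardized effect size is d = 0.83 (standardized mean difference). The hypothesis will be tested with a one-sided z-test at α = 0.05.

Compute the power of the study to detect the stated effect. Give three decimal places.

Power ≈ 0.945

Noncentrality parameter: λ = d / √(1/n₁ + 1/n₂) = 0.83 / √(1/50 + 1/22) = 3.2442
One-sided α = 0.05 → critical value z_{0.05} = 1.645.
Power = Φ(λ − 1.645) = Φ(1.599) = 0.9451.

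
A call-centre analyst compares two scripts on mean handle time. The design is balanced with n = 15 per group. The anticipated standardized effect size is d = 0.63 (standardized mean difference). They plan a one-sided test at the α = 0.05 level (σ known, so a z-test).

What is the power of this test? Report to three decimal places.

Noncentrality parameter: δ = d·√(n/2) = 0.63 × √(15/2) = 1.7253
Critical value for a one-sided test at α = 0.05: z_α = 1.645.
Power = Φ(δ − 1.645) = Φ(0.080) = 0.5321.

Power ≈ 0.532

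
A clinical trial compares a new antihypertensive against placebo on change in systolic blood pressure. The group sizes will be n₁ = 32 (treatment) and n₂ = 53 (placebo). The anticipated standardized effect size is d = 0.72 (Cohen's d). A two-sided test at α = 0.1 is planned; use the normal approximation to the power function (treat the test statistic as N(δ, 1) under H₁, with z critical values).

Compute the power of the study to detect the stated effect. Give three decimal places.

Power ≈ 0.942

Noncentrality parameter: δ = d / √(1/n₁ + 1/n₂) = 0.72 / √(1/32 + 1/53) = 3.2161
Two-sided α = 0.1 → critical value z_{0.05} = 1.645.
Power = Φ(δ − 1.645) + Φ(−δ − 1.645) = Φ(1.571) + Φ(-4.861) = 0.9419 + 0.0000 = 0.9419.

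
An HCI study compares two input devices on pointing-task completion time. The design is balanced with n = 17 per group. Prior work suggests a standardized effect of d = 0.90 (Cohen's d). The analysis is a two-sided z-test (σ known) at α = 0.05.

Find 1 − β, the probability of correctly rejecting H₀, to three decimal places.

Power ≈ 0.747

Noncentrality parameter: δ = d·√(n/2) = 0.90 × √(17/2) = 2.6239
Critical value for a two-sided test at α = 0.05: z_{α/2} = 1.960.
Power = Φ(δ − 1.960) + Φ(−δ − 1.960) = Φ(0.664) + Φ(-4.584) = 0.7466 + 0.0000 = 0.7466.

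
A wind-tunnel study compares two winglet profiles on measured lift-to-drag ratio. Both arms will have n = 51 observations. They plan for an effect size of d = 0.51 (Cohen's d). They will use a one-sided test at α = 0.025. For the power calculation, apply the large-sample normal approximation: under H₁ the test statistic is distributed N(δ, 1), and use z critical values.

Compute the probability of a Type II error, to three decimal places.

Noncentrality parameter: δ = d·√(n/2) = 0.51 × √(51/2) = 2.5754
Critical value for a one-sided test at α = 0.025: z_α = 1.960.
Power = Φ(δ − 1.960) = Φ(0.615) = 0.7309.
Type II error: β = 1 − power = 1 − 0.7309 = 0.2691.

β ≈ 0.269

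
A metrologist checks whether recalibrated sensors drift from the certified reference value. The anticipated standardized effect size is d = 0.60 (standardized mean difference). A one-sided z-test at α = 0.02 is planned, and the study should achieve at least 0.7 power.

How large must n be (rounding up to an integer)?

n = 19

Set Φ(δ − 2.054) = 0.7; then δ − 2.054 = Φ⁻¹(0.7) = 0.524, giving δ = 2.578.
δ = d·√n ⇒ n = (δ/d)² = (2.578 / 0.60)² = 18.46.
Round up to the next whole unit.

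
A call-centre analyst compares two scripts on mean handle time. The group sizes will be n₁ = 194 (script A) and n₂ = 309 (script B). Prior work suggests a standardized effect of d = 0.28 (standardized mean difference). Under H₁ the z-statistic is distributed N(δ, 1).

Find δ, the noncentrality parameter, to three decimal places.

The noncentrality parameter scales effect size by the design's sample-size factor: δ = d / √(1/n₁ + 1/n₂) = 0.28 / √(1/194 + 1/309) = 3.0567

δ ≈ 3.057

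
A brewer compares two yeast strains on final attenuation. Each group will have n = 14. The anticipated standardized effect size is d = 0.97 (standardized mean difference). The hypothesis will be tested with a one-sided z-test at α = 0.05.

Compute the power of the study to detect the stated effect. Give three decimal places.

Power ≈ 0.822

Noncentrality parameter: δ = d·√(n/2) = 0.97 × √(14/2) = 2.5664
One-sided α = 0.05 → critical value z_{0.05} = 1.645.
Power = P(Z > 1.645 − δ) = Φ(0.922) = 0.8216.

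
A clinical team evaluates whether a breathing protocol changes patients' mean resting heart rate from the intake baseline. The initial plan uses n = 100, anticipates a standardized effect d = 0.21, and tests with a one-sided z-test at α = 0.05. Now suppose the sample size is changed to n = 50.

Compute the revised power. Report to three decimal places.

Power ≈ 0.436

With n = 50: δ = d·√n = 0.21 × √50 = 1.4849. Critical value z_{0.05} = 1.645.
Revised power = P(Z > 1.645 − δ) = Φ(-0.160) = 0.4365.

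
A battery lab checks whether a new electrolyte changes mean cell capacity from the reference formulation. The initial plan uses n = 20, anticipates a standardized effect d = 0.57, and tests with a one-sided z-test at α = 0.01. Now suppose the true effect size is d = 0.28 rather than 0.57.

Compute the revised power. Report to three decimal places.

With d = 0.28: δ = d·√n = 0.28 × √20 = 1.2522. Critical value z_{0.01} = 2.326.
Revised power = Φ(δ − 2.326) = Φ(-1.074) = 0.1414.

Power ≈ 0.141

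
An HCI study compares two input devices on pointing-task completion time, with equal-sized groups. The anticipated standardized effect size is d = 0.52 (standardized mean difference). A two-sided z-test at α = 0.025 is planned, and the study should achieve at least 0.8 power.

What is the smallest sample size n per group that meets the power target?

For power 0.8 need Φ(δ − z_{0.0125}) = 0.8, so δ = z_{0.0125} + z_{0.20} = 2.241 + 0.842 = 3.083.
(The Φ(−δ − z_{α/2}) term is vanishingly small for δ > 0 and is dropped in the standard sample-size formula.)
δ = d·√(n/2) ⇒ n = 2(δ/d)² = 2 × (3.083 / 0.52)² = 70.30.
Rounding up, n = 71 per group.

n = 71 per group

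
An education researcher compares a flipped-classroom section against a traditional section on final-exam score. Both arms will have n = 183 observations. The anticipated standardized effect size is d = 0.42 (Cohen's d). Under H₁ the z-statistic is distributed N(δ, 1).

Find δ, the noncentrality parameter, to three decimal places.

δ ≈ 4.018

δ = d·√(n/2) = 0.42 × √(183/2) = 4.0175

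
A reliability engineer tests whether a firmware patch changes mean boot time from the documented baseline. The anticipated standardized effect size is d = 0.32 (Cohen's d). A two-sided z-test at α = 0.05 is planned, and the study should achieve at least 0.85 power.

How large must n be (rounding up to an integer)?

For power 0.85 need Φ(δ − z_{0.025}) = 0.85, so δ = z_{0.025} + z_{0.15} = 1.960 + 1.036 = 2.996.
(For δ > 0 the lower-tail rejection region contributes negligibly to power, so the one-term inversion is standard.)
δ = d·√n ⇒ n = (δ/d)² = (2.996 / 0.32)² = 87.68.
Round up to the next whole unit.

n = 88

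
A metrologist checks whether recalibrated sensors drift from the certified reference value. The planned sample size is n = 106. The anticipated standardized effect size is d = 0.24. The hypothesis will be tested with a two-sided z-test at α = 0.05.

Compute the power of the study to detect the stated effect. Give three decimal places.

Power ≈ 0.695

Noncentrality parameter: δ = d·√n = 0.24 × √106 = 2.4710
Critical value for a two-sided test at α = 0.05: z_{α/2} = 1.960.
Power = Φ(δ − 1.960) + Φ(−δ − 1.960) = Φ(0.511) + Φ(-4.431) = 0.6953 + 0.0000 = 0.6953.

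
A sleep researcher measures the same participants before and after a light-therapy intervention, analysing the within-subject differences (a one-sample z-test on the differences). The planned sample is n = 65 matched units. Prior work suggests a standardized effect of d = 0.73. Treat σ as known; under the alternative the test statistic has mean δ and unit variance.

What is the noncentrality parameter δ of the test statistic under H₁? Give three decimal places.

The noncentrality parameter scales effect size by the design's sample-size factor: δ = d·√n = 0.73 × √65 = 5.8854

δ ≈ 5.885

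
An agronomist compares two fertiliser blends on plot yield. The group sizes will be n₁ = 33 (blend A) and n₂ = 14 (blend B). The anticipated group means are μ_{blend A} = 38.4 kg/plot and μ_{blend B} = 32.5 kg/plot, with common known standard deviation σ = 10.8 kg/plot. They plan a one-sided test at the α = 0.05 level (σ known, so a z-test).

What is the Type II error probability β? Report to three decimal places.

Standardized effect: d = |μ_{blend A} − μ_{blend B}| / σ = |38.4 − 32.5| / 10.8 = 0.5463
Noncentrality parameter: δ = d / √(1/n₁ + 1/n₂) = 0.5463 / √(1/33 + 1/14) = 1.7128
Critical value for a one-sided test at α = 0.05: z_α = 1.645.
Power = Φ(δ − 1.645) = Φ(0.068) = 0.5271.
Type II error: β = 1 − power = 1 − 0.5271 = 0.4729.

β ≈ 0.473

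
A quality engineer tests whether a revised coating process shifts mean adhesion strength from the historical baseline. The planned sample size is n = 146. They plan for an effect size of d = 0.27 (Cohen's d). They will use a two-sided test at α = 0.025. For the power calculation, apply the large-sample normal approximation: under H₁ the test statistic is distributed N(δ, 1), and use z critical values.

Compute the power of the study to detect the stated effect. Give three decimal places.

Power ≈ 0.846

Noncentrality parameter: δ = d·√n = 0.27 × √146 = 3.2624
Two-sided α = 0.025 → critical value z_{0.0125} = 2.241.
Power = Φ(δ − 2.241) + Φ(−δ − 2.241) = Φ(1.021) + Φ(-5.504) = 0.8464 + 0.0000 = 0.8464.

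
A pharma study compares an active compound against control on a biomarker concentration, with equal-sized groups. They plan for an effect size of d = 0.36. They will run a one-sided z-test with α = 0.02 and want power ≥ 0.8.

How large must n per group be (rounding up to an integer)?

Set Φ(δ − 2.054) = 0.8; then δ − 2.054 = Φ⁻¹(0.8) = 0.842, giving δ = 2.895.
δ = d·√(n/2) ⇒ n = 2(δ/d)² = 2 × (2.895 / 0.36)² = 129.37.
Rounding up, n = 130 per group.

n = 130 per group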